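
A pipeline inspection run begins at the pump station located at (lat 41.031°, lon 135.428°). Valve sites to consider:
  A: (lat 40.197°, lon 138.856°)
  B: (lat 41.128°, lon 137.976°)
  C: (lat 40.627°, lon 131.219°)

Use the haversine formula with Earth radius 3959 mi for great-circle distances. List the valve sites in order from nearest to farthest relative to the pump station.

B, A, C

Distance from the pump station at (lat 41.031°, lon 135.428°) to each:
B (lat 41.128°, lon 137.976°): 132.9 mi
A (lat 40.197°, lon 138.856°): 188.8 mi
C (lat 40.627°, lon 131.219°): 221.8 mi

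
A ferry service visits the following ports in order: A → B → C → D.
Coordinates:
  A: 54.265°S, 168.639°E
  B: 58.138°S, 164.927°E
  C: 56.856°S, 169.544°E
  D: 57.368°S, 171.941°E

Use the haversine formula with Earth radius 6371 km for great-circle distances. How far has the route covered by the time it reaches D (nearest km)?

954 km

Leg distances:
A→B: 487.9 km  (cumulative 487.9 km)
B→C: 310.4 km  (cumulative 798.3 km)
C→D: 155.5 km  (cumulative 953.8 km)
Cumulative distance at D ≈ 954 km.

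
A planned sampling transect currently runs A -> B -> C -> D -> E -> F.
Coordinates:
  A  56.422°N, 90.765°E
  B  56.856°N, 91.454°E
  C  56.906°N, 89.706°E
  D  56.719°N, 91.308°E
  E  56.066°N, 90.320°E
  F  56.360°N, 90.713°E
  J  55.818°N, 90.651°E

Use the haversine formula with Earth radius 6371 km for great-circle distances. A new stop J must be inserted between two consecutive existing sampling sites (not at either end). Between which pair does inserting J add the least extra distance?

Added distance for inserting J between each consecutive pair:
A–B: 129.1 km
B–C: 153.5 km
C–D: 142.6 km
D–E: 47.8 km
E–F: 54.1 km
Smallest added distance is 47.8 km, inserting between D and E.

between D and E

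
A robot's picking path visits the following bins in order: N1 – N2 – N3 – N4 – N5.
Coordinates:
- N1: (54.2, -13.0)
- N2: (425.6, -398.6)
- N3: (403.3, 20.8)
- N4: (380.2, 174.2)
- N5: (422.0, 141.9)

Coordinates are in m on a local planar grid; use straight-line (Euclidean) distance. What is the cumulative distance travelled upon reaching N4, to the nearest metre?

1110 m

Leg distances:
N1→N2: 535.4 m  (cumulative 535.4 m)
N2→N3: 420.0 m  (cumulative 955.4 m)
N3→N4: 155.1 m  (cumulative 1110.5 m)
Cumulative distance at N4 ≈ 1110 m.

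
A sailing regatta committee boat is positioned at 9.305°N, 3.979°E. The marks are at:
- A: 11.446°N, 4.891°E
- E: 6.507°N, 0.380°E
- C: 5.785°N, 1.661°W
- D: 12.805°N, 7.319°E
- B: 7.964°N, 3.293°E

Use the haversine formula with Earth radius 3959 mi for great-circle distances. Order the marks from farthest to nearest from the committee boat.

C, D, E, A, B

Computing each great-circle distance from 9.305°N, 3.979°E:
C 5.785°N, 1.661°W: 456.5 mi
D 12.805°N, 7.319°E: 331.3 mi
E 6.507°N, 0.380°E: 313.1 mi
A 11.446°N, 4.891°E: 160.4 mi
B 7.964°N, 3.293°E: 103.8 mi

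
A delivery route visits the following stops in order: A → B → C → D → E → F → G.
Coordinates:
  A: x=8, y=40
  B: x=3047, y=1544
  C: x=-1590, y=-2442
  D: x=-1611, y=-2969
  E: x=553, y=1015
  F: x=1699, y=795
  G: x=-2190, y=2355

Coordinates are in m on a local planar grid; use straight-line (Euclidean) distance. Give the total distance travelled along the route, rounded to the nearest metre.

19924 m

Leg distances:
A→B: 3390.8 m  (cumulative 3390.8 m)
B→C: 6114.7 m  (cumulative 9505.5 m)
C→D: 527.4 m  (cumulative 10033.0 m)
D→E: 4533.8 m  (cumulative 14566.7 m)
E→F: 1166.9 m  (cumulative 15733.7 m)
F→G: 4190.2 m  (cumulative 19923.9 m)
Total route length ≈ 19924 m.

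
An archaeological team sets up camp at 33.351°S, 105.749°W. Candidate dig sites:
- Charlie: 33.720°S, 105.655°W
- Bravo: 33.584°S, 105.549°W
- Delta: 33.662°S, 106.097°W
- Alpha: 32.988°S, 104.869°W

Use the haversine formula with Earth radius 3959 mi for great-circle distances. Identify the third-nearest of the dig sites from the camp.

Distances from the camp (33.351°S, 105.749°W):
Bravo: 19.8 mi
Charlie: 26.1 mi
Delta: 29.4 mi
Alpha: 56.7 mi
The third-nearest is Delta at 29.4 mi.

Delta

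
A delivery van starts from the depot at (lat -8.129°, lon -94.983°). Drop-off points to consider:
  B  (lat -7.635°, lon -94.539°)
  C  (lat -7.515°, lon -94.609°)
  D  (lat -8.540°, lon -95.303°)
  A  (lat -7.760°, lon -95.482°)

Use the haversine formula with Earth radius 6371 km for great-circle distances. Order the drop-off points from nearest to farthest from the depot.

D, A, B, C

Distances from the depot:
D (lat -8.540°, lon -95.303°): 57.7 km
A (lat -7.760°, lon -95.482°): 68.6 km
B (lat -7.635°, lon -94.539°): 73.5 km
C (lat -7.515°, lon -94.609°): 79.7 km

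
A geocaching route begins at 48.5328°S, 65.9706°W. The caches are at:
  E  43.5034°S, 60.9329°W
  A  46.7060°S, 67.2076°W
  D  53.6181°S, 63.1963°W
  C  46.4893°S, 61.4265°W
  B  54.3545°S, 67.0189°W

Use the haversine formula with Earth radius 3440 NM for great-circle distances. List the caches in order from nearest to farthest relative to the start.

A, C, D, B, E

Computing each great-circle distance from 48.5328°S, 65.9706°W:
A 46.7060°S, 67.2076°W: 120.6 NM
C 46.4893°S, 61.4265°W: 221.3 NM
D 53.6181°S, 63.1963°W: 322.7 NM
B 54.3545°S, 67.0189°W: 351.7 NM
E 43.5034°S, 60.9329°W: 367.6 NM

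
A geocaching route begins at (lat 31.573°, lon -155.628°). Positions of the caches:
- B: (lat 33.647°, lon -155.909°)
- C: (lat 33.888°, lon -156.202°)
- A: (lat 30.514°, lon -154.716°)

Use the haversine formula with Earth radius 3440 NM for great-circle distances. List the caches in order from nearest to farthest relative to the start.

A, B, C

Computing each great-circle distance from (lat 31.573°, lon -155.628°):
A (lat 30.514°, lon -154.716°): 79.0 NM
B (lat 33.647°, lon -155.909°): 125.3 NM
C (lat 33.888°, lon -156.202°): 142.0 NM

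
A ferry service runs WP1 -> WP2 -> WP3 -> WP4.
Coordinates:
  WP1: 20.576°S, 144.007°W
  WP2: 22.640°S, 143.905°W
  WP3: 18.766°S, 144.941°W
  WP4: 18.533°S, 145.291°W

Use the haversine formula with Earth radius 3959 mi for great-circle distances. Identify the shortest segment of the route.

Leg distances:
WP1→WP2: 142.8 mi
WP2→WP3: 275.9 mi
WP3→WP4: 28.0 mi
The shortest leg is WP3–WP4 at 28.0 mi.

WP3–WP4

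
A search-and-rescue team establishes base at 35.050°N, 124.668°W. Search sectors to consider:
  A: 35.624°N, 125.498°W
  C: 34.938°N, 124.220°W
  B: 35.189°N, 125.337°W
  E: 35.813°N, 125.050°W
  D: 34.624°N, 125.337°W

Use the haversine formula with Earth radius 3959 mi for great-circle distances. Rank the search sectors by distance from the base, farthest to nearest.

A, E, D, B, C

Distance from the base at 35.050°N, 124.668°W to each:
A 35.624°N, 125.498°W: 61.3 mi
E 35.813°N, 125.050°W: 56.9 mi
D 34.624°N, 125.337°W: 48.0 mi
B 35.189°N, 125.337°W: 39.0 mi
C 34.938°N, 124.220°W: 26.5 mi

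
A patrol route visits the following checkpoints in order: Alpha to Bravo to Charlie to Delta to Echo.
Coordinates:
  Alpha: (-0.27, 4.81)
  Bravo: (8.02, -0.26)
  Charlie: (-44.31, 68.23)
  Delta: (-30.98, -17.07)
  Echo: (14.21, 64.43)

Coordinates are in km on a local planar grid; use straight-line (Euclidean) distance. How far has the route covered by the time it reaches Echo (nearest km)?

275 km

Leg distances:
Alpha→Bravo: 9.7 km  (cumulative 9.7 km)
Bravo→Charlie: 86.2 km  (cumulative 95.9 km)
Charlie→Delta: 86.3 km  (cumulative 182.2 km)
Delta→Echo: 93.2 km  (cumulative 275.4 km)
Cumulative distance at Echo ≈ 275 km.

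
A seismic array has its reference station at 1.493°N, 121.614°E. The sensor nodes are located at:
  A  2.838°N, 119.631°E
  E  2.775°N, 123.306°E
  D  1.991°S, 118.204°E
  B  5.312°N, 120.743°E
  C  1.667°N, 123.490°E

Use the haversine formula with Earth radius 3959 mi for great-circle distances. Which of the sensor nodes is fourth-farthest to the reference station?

Distances from the reference station (1.493°N, 121.614°E):
D: 336.8 mi
B: 270.6 mi
A: 165.5 mi
E: 146.6 mi
C: 130.1 mi
The fourth-farthest is E at 146.6 mi.

E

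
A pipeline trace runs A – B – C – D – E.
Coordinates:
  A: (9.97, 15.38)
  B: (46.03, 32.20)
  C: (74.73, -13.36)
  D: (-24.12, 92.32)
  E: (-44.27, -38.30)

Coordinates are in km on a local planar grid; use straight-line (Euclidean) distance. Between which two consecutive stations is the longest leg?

Leg distances:
A→B: 39.8 km
B→C: 53.8 km
C→D: 144.7 km
D→E: 132.2 km
The longest leg is C–D at 144.7 km.

C–D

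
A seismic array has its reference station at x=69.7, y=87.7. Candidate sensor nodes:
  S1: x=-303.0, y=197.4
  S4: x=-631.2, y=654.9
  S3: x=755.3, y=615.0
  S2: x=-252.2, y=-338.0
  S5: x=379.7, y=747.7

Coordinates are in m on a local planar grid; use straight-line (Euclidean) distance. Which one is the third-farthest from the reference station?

S5

Distance to each, sorted:
S4: 901.7 m
S3: 864.9 m
S5: 729.2 m
S2: 533.7 m
S1: 388.5 m
The third-farthest is S5 at 729.2 m.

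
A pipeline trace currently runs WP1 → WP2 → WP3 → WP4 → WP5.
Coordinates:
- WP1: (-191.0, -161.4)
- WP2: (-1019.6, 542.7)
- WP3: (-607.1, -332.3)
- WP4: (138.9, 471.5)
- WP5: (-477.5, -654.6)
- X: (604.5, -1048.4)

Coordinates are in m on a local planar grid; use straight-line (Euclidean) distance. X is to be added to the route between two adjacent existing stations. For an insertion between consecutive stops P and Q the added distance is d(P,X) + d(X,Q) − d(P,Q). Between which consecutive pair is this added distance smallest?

between WP4 and WP5

Added distance for inserting X between each consecutive pair:
WP1–WP2: 2377.7 m
WP2–WP3: 2713.7 m
WP3–WP4: 1900.4 m
WP4–WP5: 1457.3 m
Smallest added distance is 1457.3 m, inserting between WP4 and WP5.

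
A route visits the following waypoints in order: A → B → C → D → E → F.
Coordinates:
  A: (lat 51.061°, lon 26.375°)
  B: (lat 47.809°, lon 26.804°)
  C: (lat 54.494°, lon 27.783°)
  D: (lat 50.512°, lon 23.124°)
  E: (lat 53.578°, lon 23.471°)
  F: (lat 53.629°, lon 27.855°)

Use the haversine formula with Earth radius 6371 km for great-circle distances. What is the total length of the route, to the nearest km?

Leg distances:
A→B: 362.9 km  (cumulative 362.9 km)
B→C: 746.4 km  (cumulative 1109.4 km)
C→D: 543.3 km  (cumulative 1652.7 km)
D→E: 341.7 km  (cumulative 1994.5 km)
E→F: 289.3 km  (cumulative 2283.7 km)
Total route length ≈ 2284 km.

2284 km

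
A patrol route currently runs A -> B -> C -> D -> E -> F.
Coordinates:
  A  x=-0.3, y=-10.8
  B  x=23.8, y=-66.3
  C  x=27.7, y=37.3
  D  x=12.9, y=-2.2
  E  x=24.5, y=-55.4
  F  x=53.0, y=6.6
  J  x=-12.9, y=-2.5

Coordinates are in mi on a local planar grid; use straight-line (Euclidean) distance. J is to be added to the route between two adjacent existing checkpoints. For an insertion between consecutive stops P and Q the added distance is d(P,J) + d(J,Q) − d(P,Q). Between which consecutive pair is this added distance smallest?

between B and C

Added distance for inserting J between each consecutive pair:
A–B: 28.2 mi
B–C: 26.8 mi
C–D: 40.5 mi
D–E: 36.1 mi
E–F: 63.1 mi
Smallest added distance is 26.8 mi, inserting between B and C.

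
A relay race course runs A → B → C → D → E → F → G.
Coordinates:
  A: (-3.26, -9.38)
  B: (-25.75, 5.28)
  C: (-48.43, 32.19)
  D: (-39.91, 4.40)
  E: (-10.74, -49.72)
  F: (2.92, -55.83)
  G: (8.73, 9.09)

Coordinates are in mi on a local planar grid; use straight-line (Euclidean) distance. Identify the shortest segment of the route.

E–F

Leg distances:
A→B: 26.8 mi
B→C: 35.2 mi
C→D: 29.1 mi
D→E: 61.5 mi
E→F: 15.0 mi
F→G: 65.2 mi
The shortest leg is E–F at 15.0 mi.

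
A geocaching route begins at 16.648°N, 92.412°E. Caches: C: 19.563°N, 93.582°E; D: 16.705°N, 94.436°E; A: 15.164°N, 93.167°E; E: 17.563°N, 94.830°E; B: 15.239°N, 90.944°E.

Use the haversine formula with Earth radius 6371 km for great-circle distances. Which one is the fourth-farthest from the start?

D

Distance to each, sorted:
C: 346.9 km
E: 276.4 km
B: 221.8 km
D: 215.7 km
A: 183.7 km
The fourth-farthest is D at 215.7 km.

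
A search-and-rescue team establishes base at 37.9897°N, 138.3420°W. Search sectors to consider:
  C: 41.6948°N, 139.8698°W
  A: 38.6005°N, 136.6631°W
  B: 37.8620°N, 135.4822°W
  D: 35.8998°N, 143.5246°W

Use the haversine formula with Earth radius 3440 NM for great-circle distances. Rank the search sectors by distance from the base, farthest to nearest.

Computing each great-circle distance from 37.9897°N, 138.3420°W:
D 35.8998°N, 143.5246°W: 278.5 NM
C 41.6948°N, 139.8698°W: 233.3 NM
B 37.8620°N, 135.4822°W: 135.6 NM
A 38.6005°N, 136.6631°W: 87.2 NM

D, C, B, A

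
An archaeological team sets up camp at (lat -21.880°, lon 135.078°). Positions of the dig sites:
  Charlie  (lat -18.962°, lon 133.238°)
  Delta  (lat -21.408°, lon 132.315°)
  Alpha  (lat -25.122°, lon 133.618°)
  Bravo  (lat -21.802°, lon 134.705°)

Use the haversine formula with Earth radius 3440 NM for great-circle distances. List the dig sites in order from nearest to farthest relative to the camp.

Distance from the camp at (lat -21.880°, lon 135.078°) to each:
Bravo (lat -21.802°, lon 134.705°): 21.3 NM
Delta (lat -21.408°, lon 132.315°): 156.8 NM
Charlie (lat -18.962°, lon 133.238°): 203.5 NM
Alpha (lat -25.122°, lon 133.618°): 210.6 NM

Bravo, Delta, Charlie, Alpha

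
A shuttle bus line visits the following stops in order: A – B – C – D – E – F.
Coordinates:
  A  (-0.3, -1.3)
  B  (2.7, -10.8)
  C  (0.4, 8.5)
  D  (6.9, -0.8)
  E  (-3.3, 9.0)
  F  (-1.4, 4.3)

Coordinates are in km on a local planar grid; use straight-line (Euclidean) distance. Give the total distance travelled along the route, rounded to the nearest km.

60 km

Leg distances:
A→B: 10.0 km  (cumulative 10.0 km)
B→C: 19.4 km  (cumulative 29.4 km)
C→D: 11.3 km  (cumulative 40.7 km)
D→E: 14.1 km  (cumulative 54.9 km)
E→F: 5.1 km  (cumulative 60.0 km)
Total route length ≈ 60 km.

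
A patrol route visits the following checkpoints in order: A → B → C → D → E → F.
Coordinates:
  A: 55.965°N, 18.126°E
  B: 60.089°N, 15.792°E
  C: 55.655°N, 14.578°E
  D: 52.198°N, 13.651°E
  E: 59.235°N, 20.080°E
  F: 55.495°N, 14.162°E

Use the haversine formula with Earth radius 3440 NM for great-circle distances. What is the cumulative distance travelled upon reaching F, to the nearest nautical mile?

1507 NM

Leg distances:
A→B: 258.4 NM  (cumulative 258.4 NM)
B→C: 269.0 NM  (cumulative 527.5 NM)
C→D: 210.1 NM  (cumulative 737.6 NM)
D→E: 474.7 NM  (cumulative 1212.2 NM)
E→F: 295.0 NM  (cumulative 1507.2 NM)
Cumulative distance at F ≈ 1507 NM.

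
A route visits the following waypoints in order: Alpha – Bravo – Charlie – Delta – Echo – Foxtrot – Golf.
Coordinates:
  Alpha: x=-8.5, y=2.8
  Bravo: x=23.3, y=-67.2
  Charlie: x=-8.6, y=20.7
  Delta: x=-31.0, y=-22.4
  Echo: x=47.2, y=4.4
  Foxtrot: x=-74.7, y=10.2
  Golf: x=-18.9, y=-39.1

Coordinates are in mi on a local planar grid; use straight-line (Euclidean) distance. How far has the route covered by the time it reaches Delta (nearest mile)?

Leg distances:
Alpha→Bravo: 76.9 mi  (cumulative 76.9 mi)
Bravo→Charlie: 93.5 mi  (cumulative 170.4 mi)
Charlie→Delta: 48.6 mi  (cumulative 219.0 mi)
Cumulative distance at Delta ≈ 219 mi.

219 mi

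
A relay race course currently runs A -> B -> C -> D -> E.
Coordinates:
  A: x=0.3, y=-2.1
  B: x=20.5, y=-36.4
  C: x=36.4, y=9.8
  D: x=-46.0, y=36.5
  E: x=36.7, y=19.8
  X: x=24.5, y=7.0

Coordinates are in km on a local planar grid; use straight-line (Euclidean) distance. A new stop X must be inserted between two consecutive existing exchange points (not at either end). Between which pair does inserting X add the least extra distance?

between C and D

Added distance for inserting X between each consecutive pair:
A–B: 29.6 km
B–C: 6.9 km
C–D: 2.0 km
D–E: 9.7 km
Smallest added distance is 2.0 km, inserting between C and D.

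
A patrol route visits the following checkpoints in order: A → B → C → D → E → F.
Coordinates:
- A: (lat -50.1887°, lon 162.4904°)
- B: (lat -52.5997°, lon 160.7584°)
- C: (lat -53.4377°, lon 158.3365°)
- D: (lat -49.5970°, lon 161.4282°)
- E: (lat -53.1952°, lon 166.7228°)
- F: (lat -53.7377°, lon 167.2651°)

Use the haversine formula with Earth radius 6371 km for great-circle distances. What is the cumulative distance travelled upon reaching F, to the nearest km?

1571 km

Leg distances:
A→B: 293.8 km  (cumulative 293.8 km)
B→C: 186.9 km  (cumulative 480.6 km)
C→D: 477.5 km  (cumulative 958.2 km)
D→E: 542.9 km  (cumulative 1501.0 km)
E→F: 70.2 km  (cumulative 1571.2 km)
Cumulative distance at F ≈ 1571 km.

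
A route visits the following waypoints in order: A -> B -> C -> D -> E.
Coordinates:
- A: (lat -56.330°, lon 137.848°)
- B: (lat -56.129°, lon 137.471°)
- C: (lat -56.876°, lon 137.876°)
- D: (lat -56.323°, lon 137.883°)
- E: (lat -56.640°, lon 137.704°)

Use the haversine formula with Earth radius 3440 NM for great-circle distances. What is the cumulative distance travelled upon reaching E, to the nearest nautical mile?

117 NM

Leg distances:
A→B: 17.4 NM  (cumulative 17.4 NM)
B→C: 46.8 NM  (cumulative 64.2 NM)
C→D: 33.2 NM  (cumulative 97.5 NM)
D→E: 19.9 NM  (cumulative 117.4 NM)
Cumulative distance at E ≈ 117 NM.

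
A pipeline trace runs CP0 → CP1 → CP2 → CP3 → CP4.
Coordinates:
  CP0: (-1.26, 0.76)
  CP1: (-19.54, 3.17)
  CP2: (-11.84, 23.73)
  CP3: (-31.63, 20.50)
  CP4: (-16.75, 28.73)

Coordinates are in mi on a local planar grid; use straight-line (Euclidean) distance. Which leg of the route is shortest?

CP3–CP4

Leg distances:
CP0→CP1: 18.4 mi
CP1→CP2: 22.0 mi
CP2→CP3: 20.1 mi
CP3→CP4: 17.0 mi
The shortest leg is CP3–CP4 at 17.0 mi.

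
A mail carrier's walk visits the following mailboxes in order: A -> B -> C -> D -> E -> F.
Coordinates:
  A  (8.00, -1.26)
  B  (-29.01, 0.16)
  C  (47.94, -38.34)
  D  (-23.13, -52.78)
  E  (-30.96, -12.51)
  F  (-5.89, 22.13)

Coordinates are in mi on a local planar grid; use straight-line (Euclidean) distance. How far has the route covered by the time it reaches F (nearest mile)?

279 mi

Leg distances:
A→B: 37.0 mi  (cumulative 37.0 mi)
B→C: 86.0 mi  (cumulative 123.1 mi)
C→D: 72.5 mi  (cumulative 195.6 mi)
D→E: 41.0 mi  (cumulative 236.6 mi)
E→F: 42.8 mi  (cumulative 279.4 mi)
Cumulative distance at F ≈ 279 mi.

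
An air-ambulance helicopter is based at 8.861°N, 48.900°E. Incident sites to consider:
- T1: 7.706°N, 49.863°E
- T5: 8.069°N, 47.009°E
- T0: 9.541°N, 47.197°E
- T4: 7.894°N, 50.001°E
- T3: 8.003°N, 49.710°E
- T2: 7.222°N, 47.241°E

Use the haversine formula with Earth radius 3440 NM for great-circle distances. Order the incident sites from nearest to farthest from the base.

Distance from the base at 8.861°N, 48.900°E to each:
T3 8.003°N, 49.710°E: 70.5 NM
T4 7.894°N, 50.001°E: 87.5 NM
T1 7.706°N, 49.863°E: 89.9 NM
T0 9.541°N, 47.197°E: 108.9 NM
T5 8.069°N, 47.009°E: 121.9 NM
T2 7.222°N, 47.241°E: 139.3 NM

T3, T4, T1, T0, T5, T2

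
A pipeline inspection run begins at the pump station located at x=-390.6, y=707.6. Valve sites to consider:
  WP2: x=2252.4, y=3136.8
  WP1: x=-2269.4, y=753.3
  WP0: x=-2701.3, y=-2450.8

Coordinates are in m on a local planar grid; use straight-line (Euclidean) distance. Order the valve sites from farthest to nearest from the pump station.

WP0, WP2, WP1

Distances from the pump station:
WP0 x=-2701.3, y=-2450.8: 3913.4 m
WP2 x=2252.4, y=3136.8: 3589.8 m
WP1 x=-2269.4, y=753.3: 1879.4 m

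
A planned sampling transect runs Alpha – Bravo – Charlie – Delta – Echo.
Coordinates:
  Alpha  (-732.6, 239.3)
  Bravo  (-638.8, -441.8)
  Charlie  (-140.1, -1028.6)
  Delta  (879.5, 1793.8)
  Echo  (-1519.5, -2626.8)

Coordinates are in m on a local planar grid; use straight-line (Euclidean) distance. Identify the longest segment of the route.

Delta–Echo

Leg distances:
Alpha→Bravo: 687.5 m
Bravo→Charlie: 770.1 m
Charlie→Delta: 3000.9 m
Delta→Echo: 5029.6 m
The longest leg is Delta–Echo at 5029.6 m.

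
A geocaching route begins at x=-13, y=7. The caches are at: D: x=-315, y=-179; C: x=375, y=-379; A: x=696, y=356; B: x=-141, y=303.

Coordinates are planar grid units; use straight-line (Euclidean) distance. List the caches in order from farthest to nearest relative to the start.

Computing each straight-line distance from x=-13, y=7:
A x=696, y=356: 790.2
C x=375, y=-379: 547.3
D x=-315, y=-179: 354.7
B x=-141, y=303: 322.5

A, C, D, B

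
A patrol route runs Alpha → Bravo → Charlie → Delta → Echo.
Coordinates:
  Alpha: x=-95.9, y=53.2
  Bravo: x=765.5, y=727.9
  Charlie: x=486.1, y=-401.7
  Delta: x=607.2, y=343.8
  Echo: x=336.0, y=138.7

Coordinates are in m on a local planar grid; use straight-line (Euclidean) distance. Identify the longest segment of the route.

Bravo–Charlie

Leg distances:
Alpha→Bravo: 1094.2 m
Bravo→Charlie: 1163.6 m
Charlie→Delta: 755.3 m
Delta→Echo: 340.0 m
The longest leg is Bravo–Charlie at 1163.6 m.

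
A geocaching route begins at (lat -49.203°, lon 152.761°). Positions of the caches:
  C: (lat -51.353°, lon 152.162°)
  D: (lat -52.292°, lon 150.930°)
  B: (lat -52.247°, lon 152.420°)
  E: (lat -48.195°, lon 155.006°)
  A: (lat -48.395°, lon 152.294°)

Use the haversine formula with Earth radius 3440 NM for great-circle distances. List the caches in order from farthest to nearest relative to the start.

D, B, C, E, A

Distances from the start:
D (lat -52.292°, lon 150.930°): 198.1 NM
B (lat -52.247°, lon 152.420°): 183.2 NM
C (lat -51.353°, lon 152.162°): 131.1 NM
E (lat -48.195°, lon 155.006°): 107.6 NM
A (lat -48.395°, lon 152.294°): 51.9 NM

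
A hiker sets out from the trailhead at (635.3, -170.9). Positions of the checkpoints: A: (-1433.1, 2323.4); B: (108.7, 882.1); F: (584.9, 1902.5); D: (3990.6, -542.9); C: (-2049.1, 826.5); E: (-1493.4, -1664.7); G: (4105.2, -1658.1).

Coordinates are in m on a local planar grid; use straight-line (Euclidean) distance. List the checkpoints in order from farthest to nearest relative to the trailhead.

G, D, A, C, E, F, B

Distance from the trailhead at (635.3, -170.9) to each:
G (4105.2, -1658.1): 3775.2 m
D (3990.6, -542.9): 3375.9 m
A (-1433.1, 2323.4): 3240.3 m
C (-2049.1, 826.5): 2863.7 m
E (-1493.4, -1664.7): 2600.5 m
F (584.9, 1902.5): 2074.0 m
B (108.7, 882.1): 1177.3 m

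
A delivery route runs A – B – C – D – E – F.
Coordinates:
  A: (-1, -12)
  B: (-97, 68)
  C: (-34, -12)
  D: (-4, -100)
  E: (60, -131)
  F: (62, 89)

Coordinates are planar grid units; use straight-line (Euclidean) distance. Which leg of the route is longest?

E–F

Leg distances:
A→B: 125.0
B→C: 101.8
C→D: 93.0
D→E: 71.1
E→F: 220.0
The longest leg is E–F at 220.0.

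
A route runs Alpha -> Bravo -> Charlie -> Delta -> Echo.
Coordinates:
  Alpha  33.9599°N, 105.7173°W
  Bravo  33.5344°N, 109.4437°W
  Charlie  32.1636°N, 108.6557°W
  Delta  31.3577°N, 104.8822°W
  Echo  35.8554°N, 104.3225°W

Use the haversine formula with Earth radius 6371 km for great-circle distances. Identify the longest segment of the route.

Delta–Echo

Leg distances:
Alpha→Bravo: 347.7 km
Bravo→Charlie: 169.3 km
Charlie→Delta: 367.8 km
Delta→Echo: 502.8 km
The longest leg is Delta–Echo at 502.8 km.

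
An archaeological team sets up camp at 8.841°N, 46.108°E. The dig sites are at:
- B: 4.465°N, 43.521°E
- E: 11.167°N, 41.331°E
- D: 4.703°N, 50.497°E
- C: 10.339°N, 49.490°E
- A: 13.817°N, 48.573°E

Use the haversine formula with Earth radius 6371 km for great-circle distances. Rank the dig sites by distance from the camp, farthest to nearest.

Distance from the camp at 8.841°N, 46.108°E to each:
D 4.703°N, 50.497°E: 668.2 km
A 13.817°N, 48.573°E: 615.1 km
E 11.167°N, 41.331°E: 583.5 km
B 4.465°N, 43.521°E: 564.2 km
C 10.339°N, 49.490°E: 406.5 km

D, A, E, B, C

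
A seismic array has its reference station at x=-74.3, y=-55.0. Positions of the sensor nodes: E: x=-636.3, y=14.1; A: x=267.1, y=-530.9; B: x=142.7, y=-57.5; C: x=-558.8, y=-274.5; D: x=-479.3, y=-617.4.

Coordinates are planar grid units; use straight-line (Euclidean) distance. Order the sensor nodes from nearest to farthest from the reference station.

Distances from the reference station:
B x=142.7, y=-57.5: 217.0
C x=-558.8, y=-274.5: 531.9
E x=-636.3, y=14.1: 566.2
A x=267.1, y=-530.9: 585.7
D x=-479.3, y=-617.4: 693.1

B, C, E, A, D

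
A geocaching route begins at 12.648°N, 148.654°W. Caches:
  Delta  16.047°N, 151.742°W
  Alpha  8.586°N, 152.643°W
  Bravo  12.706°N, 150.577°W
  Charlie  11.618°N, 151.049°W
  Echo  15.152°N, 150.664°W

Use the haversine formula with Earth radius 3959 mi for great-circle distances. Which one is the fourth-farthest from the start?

Charlie

Distance to each, sorted:
Alpha: 390.0 mi
Delta: 312.9 mi
Echo: 219.3 mi
Charlie: 176.8 mi
Bravo: 129.7 mi
The fourth-farthest is Charlie at 176.8 mi.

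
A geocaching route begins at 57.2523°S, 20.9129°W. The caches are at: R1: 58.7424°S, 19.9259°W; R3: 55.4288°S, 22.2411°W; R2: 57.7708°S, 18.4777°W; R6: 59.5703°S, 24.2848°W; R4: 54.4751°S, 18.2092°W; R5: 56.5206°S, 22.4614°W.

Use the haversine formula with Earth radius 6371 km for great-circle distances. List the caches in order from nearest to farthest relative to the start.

R5, R2, R1, R3, R6, R4

Computing each great-circle distance from 57.2523°S, 20.9129°W:
R5 56.5206°S, 22.4614°W: 124.4 km
R2 57.7708°S, 18.4777°W: 156.4 km
R1 58.7424°S, 19.9259°W: 175.6 km
R3 55.4288°S, 22.2411°W: 218.7 km
R6 59.5703°S, 24.2848°W: 324.0 km
R4 54.4751°S, 18.2092°W: 351.8 km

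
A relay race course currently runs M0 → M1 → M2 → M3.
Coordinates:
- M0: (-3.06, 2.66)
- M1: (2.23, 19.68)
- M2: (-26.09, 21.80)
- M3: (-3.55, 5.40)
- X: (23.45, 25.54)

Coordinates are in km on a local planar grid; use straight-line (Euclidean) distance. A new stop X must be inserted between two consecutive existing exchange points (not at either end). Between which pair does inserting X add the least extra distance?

between M0 and M1

Added distance for inserting X between each consecutive pair:
M0–M1: 39.2 km
M1–M2: 43.3 km
M2–M3: 55.5 km
Smallest added distance is 39.2 km, inserting between M0 and M1.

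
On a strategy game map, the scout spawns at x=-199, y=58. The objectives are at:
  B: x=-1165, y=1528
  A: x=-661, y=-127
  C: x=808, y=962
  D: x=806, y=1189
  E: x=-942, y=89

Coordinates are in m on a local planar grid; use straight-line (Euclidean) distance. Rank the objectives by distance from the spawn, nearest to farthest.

A, E, C, D, B

Distances from the spawn:
A x=-661, y=-127: 497.7 m
E x=-942, y=89: 743.6 m
C x=808, y=962: 1353.2 m
D x=806, y=1189: 1513.0 m
B x=-1165, y=1528: 1759.0 m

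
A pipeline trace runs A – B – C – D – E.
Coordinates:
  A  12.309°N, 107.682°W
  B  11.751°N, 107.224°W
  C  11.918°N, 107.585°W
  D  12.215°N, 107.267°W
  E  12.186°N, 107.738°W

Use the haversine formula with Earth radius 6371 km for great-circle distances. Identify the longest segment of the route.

A–B

Leg distances:
A→B: 79.6 km
B→C: 43.5 km
C→D: 47.8 km
D→E: 51.3 km
The longest leg is A–B at 79.6 km.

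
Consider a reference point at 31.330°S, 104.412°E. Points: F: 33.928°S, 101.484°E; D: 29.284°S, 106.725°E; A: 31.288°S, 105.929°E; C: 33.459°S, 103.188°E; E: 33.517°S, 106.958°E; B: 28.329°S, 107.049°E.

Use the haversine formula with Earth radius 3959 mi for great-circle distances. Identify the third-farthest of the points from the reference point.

E

Distances from the reference point (31.330°S, 104.412°E):
B: 260.7 mi
F: 247.5 mi
E: 211.9 mi
D: 197.5 mi
C: 163.5 mi
A: 89.6 mi
The third-farthest is E at 211.9 mi.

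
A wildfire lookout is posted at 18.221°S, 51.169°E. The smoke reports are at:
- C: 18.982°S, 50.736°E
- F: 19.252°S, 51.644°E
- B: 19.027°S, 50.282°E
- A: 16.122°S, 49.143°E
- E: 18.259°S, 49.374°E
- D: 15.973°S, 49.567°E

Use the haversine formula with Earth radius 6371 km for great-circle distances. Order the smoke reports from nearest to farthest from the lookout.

Computing each great-circle distance from 18.221°S, 51.169°E:
C 18.982°S, 50.736°E: 96.1 km
F 19.252°S, 51.644°E: 125.1 km
B 19.027°S, 50.282°E: 129.5 km
E 18.259°S, 49.374°E: 189.6 km
D 15.973°S, 49.567°E: 302.4 km
A 16.122°S, 49.143°E: 317.5 km

C, F, B, E, D, A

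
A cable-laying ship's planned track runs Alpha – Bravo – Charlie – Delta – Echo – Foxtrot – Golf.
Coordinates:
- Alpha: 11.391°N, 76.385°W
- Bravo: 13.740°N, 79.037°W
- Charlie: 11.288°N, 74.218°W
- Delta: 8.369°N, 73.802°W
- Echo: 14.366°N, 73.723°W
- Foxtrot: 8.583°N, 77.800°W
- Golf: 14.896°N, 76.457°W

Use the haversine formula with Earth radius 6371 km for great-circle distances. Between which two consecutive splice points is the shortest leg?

Charlie–Delta

Leg distances:
Alpha→Bravo: 388.7 km
Bravo→Charlie: 589.9 km
Charlie→Delta: 327.8 km
Delta→Echo: 666.9 km
Echo→Foxtrot: 781.5 km
Foxtrot→Golf: 717.0 km
The shortest leg is Charlie–Delta at 327.8 km.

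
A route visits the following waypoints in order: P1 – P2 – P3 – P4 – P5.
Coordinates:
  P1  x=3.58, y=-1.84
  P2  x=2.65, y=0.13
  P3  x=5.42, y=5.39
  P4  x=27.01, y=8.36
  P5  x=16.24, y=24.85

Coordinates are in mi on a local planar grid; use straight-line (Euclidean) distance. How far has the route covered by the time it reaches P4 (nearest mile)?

30 mi

Leg distances:
P1→P2: 2.2 mi  (cumulative 2.2 mi)
P2→P3: 5.9 mi  (cumulative 8.1 mi)
P3→P4: 21.8 mi  (cumulative 29.9 mi)
Cumulative distance at P4 ≈ 30 mi.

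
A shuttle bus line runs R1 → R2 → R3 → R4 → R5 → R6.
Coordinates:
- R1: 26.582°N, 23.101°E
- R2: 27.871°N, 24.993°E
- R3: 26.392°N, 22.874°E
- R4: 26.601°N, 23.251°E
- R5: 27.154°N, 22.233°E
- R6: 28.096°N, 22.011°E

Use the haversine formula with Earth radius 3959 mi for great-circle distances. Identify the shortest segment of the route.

Leg distances:
R1→R2: 146.4 mi
R2→R3: 165.6 mi
R3→R4: 27.4 mi
R4→R5: 73.5 mi
R5→R6: 66.5 mi
The shortest leg is R3–R4 at 27.4 mi.

R3–R4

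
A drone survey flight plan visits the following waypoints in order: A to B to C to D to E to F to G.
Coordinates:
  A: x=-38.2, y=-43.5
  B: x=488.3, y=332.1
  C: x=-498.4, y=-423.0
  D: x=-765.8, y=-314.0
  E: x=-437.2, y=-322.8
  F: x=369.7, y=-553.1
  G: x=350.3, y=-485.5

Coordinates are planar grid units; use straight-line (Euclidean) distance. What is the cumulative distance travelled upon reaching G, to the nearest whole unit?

Leg distances:
A→B: 646.7  (cumulative 646.7)
B→C: 1242.5  (cumulative 1889.2)
C→D: 288.8  (cumulative 2178.0)
D→E: 328.7  (cumulative 2506.7)
E→F: 839.1  (cumulative 3345.8)
F→G: 70.3  (cumulative 3416.2)
Cumulative distance at G ≈ 3416.

3416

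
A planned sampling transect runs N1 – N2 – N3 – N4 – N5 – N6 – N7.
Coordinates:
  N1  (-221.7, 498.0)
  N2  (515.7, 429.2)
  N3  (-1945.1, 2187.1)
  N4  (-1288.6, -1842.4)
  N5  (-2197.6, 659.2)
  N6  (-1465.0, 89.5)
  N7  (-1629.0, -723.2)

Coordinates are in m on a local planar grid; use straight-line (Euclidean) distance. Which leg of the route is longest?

Leg distances:
N1→N2: 740.6 m
N2→N3: 3024.2 m
N3→N4: 4082.6 m
N4→N5: 2661.6 m
N5→N6: 928.0 m
N6→N7: 829.1 m
The longest leg is N3–N4 at 4082.6 m.

N3–N4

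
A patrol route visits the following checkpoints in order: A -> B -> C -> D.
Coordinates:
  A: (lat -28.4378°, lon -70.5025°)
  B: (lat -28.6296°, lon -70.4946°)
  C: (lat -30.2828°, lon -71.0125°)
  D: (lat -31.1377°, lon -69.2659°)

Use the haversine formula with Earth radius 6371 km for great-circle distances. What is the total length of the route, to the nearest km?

404 km

Leg distances:
A→B: 21.3 km  (cumulative 21.3 km)
B→C: 190.5 km  (cumulative 211.9 km)
C→D: 192.1 km  (cumulative 404.0 km)
Total route length ≈ 404 km.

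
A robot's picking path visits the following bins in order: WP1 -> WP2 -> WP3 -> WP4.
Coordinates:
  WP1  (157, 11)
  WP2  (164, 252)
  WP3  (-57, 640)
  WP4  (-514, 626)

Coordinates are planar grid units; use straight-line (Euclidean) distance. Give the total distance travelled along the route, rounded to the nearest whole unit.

Leg distances:
WP1→WP2: 241.1  (cumulative 241.1)
WP2→WP3: 446.5  (cumulative 687.6)
WP3→WP4: 457.2  (cumulative 1144.8)
Total route length ≈ 1145.

1145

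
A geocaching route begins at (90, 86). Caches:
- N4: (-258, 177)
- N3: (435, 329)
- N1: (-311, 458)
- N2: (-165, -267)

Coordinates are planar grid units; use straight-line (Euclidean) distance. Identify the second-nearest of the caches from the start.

N3

Distance to each, sorted:
N4: 359.7
N3: 422.0
N2: 435.5
N1: 547.0
The second-nearest is N3 at 422.0.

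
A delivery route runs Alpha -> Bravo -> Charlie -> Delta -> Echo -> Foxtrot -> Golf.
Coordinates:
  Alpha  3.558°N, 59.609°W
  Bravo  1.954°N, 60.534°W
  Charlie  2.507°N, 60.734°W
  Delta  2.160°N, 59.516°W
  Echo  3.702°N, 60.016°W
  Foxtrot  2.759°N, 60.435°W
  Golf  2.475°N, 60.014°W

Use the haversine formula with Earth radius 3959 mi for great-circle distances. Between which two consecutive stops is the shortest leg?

Leg distances:
Alpha→Bravo: 127.9 mi
Bravo→Charlie: 40.6 mi
Charlie→Delta: 87.4 mi
Delta→Echo: 112.0 mi
Echo→Foxtrot: 71.3 mi
Foxtrot→Golf: 35.1 mi
The shortest leg is Foxtrot–Golf at 35.1 mi.

Foxtrot–Golf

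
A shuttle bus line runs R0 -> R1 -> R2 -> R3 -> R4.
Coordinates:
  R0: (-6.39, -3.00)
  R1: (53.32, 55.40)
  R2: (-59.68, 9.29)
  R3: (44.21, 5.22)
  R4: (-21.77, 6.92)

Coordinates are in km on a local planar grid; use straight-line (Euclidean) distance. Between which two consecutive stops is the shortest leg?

Leg distances:
R0→R1: 83.5 km
R1→R2: 122.0 km
R2→R3: 104.0 km
R3→R4: 66.0 km
The shortest leg is R3–R4 at 66.0 km.

R3–R4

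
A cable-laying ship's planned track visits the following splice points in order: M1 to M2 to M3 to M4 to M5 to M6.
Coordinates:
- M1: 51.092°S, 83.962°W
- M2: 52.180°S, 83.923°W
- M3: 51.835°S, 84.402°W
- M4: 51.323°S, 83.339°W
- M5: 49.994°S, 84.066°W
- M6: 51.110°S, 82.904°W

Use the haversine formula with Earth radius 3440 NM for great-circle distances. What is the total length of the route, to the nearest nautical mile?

308 NM

Leg distances:
M1→M2: 65.3 NM  (cumulative 65.3 NM)
M2→M3: 27.2 NM  (cumulative 92.6 NM)
M3→M4: 50.2 NM  (cumulative 142.8 NM)
M4→M5: 84.5 NM  (cumulative 227.2 NM)
M5→M6: 80.3 NM  (cumulative 307.6 NM)
Total route length ≈ 308 NM.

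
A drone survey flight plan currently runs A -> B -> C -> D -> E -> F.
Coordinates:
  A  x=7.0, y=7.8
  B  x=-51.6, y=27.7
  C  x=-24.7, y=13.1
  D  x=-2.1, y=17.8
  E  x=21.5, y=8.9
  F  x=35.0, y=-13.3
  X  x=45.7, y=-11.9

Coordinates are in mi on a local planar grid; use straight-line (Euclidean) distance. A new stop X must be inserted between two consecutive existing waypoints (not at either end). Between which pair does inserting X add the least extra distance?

between E and F

Added distance for inserting X between each consecutive pair:
A–B: 86.6 mi
B–C: 149.2 mi
C–D: 107.9 mi
D–E: 63.0 mi
E–F: 16.7 mi
Smallest added distance is 16.7 mi, inserting between E and F.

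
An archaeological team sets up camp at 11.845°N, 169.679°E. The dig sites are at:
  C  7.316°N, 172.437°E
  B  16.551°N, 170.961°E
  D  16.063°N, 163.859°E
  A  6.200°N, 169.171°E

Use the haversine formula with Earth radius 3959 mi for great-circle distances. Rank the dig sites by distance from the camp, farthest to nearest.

Distance from the camp at 11.845°N, 169.679°E to each:
D 16.063°N, 163.859°E: 487.0 mi
A 6.200°N, 169.171°E: 391.6 mi
C 7.316°N, 172.437°E: 365.0 mi
B 16.551°N, 170.961°E: 336.3 mi

D, A, C, B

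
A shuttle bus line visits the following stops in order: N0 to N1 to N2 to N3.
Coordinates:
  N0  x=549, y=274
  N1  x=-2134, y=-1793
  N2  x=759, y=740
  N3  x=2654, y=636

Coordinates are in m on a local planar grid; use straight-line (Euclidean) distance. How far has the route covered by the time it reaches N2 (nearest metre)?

Leg distances:
N0→N1: 3386.9 m  (cumulative 3386.9 m)
N1→N2: 3845.2 m  (cumulative 7232.1 m)
Cumulative distance at N2 ≈ 7232 m.

7232 m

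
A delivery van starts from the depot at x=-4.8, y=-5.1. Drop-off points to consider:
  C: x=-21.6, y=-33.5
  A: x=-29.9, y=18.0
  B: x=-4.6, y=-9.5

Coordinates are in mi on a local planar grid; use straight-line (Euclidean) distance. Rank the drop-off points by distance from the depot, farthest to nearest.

A, C, B

Computing each straight-line distance from x=-4.8, y=-5.1:
A x=-29.9, y=18.0: 34.1 mi
C x=-21.6, y=-33.5: 33.0 mi
B x=-4.6, y=-9.5: 4.4 mi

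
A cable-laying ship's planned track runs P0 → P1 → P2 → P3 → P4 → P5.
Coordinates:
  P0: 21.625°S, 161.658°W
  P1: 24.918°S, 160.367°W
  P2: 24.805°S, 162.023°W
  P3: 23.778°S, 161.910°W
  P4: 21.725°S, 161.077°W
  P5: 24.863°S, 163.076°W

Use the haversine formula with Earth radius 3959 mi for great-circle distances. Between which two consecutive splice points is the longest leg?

P4–P5

Leg distances:
P0→P1: 241.8 mi
P1→P2: 104.1 mi
P2→P3: 71.3 mi
P3→P4: 151.5 mi
P4→P5: 251.2 mi
The longest leg is P4–P5 at 251.2 mi.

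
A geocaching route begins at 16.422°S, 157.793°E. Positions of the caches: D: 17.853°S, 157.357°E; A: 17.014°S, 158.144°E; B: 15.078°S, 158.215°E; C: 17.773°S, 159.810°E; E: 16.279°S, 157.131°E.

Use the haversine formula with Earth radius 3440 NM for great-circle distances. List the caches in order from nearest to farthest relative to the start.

E, A, B, D, C

Computing each great-circle distance from 16.422°S, 157.793°E:
E 16.279°S, 157.131°E: 39.1 NM
A 17.014°S, 158.144°E: 40.9 NM
B 15.078°S, 158.215°E: 84.3 NM
D 17.853°S, 157.357°E: 89.5 NM
C 17.773°S, 159.810°E: 141.3 NM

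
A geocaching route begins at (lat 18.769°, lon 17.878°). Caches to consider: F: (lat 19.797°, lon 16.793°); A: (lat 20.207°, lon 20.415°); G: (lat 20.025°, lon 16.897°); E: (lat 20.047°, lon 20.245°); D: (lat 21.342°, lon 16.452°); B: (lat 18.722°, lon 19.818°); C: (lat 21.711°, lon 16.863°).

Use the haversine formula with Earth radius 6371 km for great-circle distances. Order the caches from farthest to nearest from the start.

Distance from the start at (lat 18.769°, lon 17.878°) to each:
C (lat 21.711°, lon 16.863°): 343.8 km
D (lat 21.342°, lon 16.452°): 322.5 km
A (lat 20.207°, lon 20.415°): 310.3 km
E (lat 20.047°, lon 20.245°): 286.0 km
B (lat 18.722°, lon 19.818°): 204.3 km
G (lat 20.025°, lon 16.897°): 173.5 km
F (lat 19.797°, lon 16.793°): 161.4 km

C, D, A, E, B, G, F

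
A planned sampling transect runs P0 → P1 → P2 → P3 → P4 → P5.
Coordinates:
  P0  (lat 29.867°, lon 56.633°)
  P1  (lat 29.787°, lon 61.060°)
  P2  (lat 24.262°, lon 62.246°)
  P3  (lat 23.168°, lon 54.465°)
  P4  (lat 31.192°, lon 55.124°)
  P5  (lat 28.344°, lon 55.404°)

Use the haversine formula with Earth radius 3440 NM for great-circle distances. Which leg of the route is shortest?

P4–P5

Leg distances:
P0→P1: 230.6 NM
P1→P2: 337.7 NM
P2→P3: 432.7 NM
P3→P4: 483.0 NM
P4→P5: 171.6 NM
The shortest leg is P4–P5 at 171.6 NM.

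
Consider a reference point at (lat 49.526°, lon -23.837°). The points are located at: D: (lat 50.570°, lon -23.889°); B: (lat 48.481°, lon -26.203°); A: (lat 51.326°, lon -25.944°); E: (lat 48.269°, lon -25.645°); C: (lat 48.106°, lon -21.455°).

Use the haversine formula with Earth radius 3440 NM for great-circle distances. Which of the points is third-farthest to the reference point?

B

Distance to each, sorted:
A: 134.8 NM
C: 127.0 NM
B: 112.3 NM
E: 103.9 NM
D: 62.7 NM
The third-farthest is B at 112.3 NM.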